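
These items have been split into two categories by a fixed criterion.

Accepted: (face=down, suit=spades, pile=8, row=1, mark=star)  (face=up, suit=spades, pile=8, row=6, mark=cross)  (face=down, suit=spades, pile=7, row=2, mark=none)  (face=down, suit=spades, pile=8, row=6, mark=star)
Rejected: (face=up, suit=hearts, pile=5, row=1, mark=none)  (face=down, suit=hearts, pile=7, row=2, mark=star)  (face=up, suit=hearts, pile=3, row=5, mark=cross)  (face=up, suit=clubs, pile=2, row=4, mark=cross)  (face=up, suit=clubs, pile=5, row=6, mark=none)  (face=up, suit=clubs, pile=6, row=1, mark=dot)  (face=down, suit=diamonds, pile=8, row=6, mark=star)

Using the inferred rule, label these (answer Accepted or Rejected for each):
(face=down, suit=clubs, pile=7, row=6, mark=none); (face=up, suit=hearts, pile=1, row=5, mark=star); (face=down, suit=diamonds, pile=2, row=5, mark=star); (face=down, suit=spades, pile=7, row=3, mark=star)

Rejected, Rejected, Rejected, Accepted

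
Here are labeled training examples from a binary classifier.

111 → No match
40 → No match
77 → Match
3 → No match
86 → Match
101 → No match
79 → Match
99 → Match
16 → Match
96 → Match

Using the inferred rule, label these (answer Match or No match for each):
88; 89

The rule appears to be: digit sum ≥ 5.
88: digit sum 8+8 = 16, satisfies this → Match. 89: digit sum 8+9 = 17, satisfies this → Match.

Match, Match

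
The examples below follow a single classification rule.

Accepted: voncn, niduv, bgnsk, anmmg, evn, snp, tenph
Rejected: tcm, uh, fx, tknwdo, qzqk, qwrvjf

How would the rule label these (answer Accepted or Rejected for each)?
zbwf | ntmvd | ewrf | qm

The common property of the 'Accepted' items is: odd length AND contains 'n'. No 'Rejected' item has it.
zbwf: length 4, no 'n', fails this test → Rejected.
ntmvd: length 5, has 'n', qualifies → Accepted.
ewrf: length 4, no 'n', fails this test → Rejected.
qm: length 2, no 'n', fails this test → Rejected.

Rejected, Accepted, Rejected, Rejected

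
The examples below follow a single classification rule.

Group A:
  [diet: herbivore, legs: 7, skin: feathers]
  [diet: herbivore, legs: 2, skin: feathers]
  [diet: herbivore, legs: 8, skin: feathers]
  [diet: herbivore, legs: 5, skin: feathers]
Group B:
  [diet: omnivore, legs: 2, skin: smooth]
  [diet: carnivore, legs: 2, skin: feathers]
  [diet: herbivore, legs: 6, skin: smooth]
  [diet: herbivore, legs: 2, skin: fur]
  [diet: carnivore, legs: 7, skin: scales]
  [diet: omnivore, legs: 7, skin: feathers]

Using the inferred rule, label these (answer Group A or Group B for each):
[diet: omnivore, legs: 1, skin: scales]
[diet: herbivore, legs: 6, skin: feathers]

The distinguishing property — diet is herbivore AND skin is feathers — holds for all the 'Group A' cases and none of the 'Group B' cases.

Group B, Group A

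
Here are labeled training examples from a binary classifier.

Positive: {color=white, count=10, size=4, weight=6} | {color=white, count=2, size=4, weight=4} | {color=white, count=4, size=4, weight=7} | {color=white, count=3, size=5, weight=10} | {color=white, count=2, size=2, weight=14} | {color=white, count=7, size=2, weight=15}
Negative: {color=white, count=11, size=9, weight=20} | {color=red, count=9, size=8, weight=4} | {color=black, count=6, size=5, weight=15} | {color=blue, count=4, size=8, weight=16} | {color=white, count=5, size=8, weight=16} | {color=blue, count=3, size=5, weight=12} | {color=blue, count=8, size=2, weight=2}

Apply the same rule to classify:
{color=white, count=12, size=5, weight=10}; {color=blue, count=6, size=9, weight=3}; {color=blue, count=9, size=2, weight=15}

The distinguishing property — color is white AND size ≤ 5 — holds for all the 'Positive' cases and none of the 'Negative' cases.
{color=white, count=12, size=5, weight=10}: Positive (color is white, size = 5).
{color=blue, count=6, size=9, weight=3}: Negative (color is blue, size = 9).
{color=blue, count=9, size=2, weight=15}: Negative (color is blue, size = 2).

Positive, Negative, Negative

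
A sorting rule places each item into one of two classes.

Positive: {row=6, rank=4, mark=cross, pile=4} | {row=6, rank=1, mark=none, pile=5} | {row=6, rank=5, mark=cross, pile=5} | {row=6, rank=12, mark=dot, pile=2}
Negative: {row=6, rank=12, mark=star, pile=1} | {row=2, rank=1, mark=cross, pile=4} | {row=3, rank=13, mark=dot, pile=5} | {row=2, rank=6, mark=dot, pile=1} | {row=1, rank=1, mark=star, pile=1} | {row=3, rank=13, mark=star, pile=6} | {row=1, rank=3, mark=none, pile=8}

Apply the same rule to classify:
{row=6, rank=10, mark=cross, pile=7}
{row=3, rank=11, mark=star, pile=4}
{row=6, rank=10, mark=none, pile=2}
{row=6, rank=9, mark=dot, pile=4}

The common property of the 'Positive' items is: pile ≥ 2 AND row = 6. No 'Negative' item has it.
{row=6, rank=10, mark=cross, pile=7}: Positive (pile = 7, row = 6). {row=3, rank=11, mark=star, pile=4}: Negative (pile = 4, row = 3). {row=6, rank=10, mark=none, pile=2}: Positive (pile = 2, row = 6). {row=6, rank=9, mark=dot, pile=4}: Positive (pile = 4, row = 6).

Positive, Negative, Positive, Positive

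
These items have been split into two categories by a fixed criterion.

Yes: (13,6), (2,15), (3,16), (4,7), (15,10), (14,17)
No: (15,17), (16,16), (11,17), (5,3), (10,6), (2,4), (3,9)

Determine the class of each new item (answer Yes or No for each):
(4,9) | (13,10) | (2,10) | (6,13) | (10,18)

Yes, Yes, No, Yes, No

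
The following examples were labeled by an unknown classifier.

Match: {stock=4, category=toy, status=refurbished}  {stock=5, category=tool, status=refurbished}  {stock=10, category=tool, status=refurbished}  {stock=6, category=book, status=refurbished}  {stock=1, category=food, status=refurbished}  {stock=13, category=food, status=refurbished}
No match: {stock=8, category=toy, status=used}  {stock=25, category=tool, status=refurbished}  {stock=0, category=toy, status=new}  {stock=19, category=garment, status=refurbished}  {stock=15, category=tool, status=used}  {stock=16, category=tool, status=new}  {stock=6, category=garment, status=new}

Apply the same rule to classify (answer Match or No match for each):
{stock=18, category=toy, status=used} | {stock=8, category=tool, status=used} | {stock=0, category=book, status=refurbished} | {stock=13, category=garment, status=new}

No match, No match, Match, No match

All 'Match' examples share one property — status is refurbished AND stock ≤ 13 — and every 'No match' example lacks it.
{stock=18, category=toy, status=used} — status is used, stock = 18, hence No match. {stock=8, category=tool, status=used} — status is used, stock = 8, hence No match. {stock=0, category=book, status=refurbished} — status is refurbished, stock = 0, hence Match. {stock=13, category=garment, status=new} — status is new, stock = 13, hence No match.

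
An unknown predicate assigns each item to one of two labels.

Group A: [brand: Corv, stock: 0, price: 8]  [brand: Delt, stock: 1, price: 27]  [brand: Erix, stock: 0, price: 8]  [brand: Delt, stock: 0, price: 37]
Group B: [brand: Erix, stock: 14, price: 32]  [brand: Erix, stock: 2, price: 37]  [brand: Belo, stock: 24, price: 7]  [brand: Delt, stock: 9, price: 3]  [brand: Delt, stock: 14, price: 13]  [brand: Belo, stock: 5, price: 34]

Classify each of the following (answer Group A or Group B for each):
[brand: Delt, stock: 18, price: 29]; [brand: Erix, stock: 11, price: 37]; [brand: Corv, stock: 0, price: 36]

Group B, Group B, Group A

The pattern is that an item is 'Group A' exactly when: stock ≤ 1.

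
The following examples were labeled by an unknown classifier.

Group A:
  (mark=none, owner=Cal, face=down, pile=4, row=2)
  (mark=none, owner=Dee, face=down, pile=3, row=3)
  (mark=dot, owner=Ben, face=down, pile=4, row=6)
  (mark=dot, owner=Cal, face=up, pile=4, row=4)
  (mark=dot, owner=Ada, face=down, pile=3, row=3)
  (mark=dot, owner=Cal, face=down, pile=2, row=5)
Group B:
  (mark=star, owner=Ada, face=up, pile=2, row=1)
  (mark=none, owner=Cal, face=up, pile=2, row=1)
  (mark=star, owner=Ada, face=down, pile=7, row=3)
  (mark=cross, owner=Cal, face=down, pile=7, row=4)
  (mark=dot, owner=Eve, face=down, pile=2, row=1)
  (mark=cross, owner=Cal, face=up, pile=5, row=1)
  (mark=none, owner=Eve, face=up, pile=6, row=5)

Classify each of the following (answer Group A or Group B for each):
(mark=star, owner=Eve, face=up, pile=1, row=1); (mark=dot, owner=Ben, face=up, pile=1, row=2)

Group B, Group A

The simplest hypothesis consistent with all the labels is: row ≥ 2 AND pile ≤ 4.
(mark=star, owner=Eve, face=up, pile=1, row=1): row = 1, pile = 1, lacks this property → Group B. (mark=dot, owner=Ben, face=up, pile=1, row=2): row = 2, pile = 1, qualifies → Group A.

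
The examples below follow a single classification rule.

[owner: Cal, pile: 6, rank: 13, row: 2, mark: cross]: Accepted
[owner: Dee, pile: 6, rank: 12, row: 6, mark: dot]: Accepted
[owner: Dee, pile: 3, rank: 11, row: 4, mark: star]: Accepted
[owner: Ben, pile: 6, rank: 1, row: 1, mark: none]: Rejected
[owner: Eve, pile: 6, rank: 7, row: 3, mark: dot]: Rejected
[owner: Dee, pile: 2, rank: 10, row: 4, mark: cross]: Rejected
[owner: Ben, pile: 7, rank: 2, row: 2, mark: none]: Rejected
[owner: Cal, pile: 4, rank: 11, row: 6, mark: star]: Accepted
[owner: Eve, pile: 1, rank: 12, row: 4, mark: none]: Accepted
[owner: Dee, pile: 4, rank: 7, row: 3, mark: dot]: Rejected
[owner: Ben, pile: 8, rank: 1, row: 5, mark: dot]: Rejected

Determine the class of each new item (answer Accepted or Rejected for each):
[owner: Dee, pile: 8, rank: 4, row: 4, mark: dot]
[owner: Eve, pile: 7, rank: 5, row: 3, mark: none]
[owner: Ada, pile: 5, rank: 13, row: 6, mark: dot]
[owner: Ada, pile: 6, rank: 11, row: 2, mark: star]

Rejected, Rejected, Accepted, Accepted

The classifier is using: rank ≥ 11.
[owner: Dee, pile: 8, rank: 4, row: 4, mark: dot] — rank = 4, hence Rejected.
[owner: Eve, pile: 7, rank: 5, row: 3, mark: none] — rank = 5, hence Rejected.
[owner: Ada, pile: 5, rank: 13, row: 6, mark: dot] — rank = 13, hence Accepted.
[owner: Ada, pile: 6, rank: 11, row: 2, mark: star] — rank = 11, hence Accepted.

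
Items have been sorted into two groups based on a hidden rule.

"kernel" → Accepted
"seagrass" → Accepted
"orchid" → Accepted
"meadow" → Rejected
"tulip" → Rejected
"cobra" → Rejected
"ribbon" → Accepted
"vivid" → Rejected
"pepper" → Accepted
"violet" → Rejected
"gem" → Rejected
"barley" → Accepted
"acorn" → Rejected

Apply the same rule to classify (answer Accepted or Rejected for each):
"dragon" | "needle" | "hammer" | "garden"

Accepted, Rejected, Accepted, Accepted

The pattern is that an item is 'Accepted' exactly when: even length AND contains 'r'.
"dragon" — length 6, has 'r', hence Accepted. "needle" — length 6, no 'r', hence Rejected. "hammer" — length 6, has 'r', hence Accepted. "garden" — length 6, has 'r', hence Accepted.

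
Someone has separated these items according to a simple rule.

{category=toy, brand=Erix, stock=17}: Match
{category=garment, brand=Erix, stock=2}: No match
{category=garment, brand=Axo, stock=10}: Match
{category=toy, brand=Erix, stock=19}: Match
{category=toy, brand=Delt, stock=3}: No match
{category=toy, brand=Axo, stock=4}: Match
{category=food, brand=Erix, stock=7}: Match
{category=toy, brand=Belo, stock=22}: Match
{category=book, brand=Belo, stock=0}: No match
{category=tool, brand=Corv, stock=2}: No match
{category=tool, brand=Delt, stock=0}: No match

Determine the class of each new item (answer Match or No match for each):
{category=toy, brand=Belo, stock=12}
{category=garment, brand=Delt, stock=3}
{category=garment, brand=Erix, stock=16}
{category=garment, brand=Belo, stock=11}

Match, No match, Match, Match

The distinguishing property — stock ≥ 4 — holds for all the 'Match' cases and none of the 'No match' cases.
{category=toy, brand=Belo, stock=12}: stock = 12, qualifies → Match. {category=garment, brand=Delt, stock=3}: stock = 3, does not pass → No match. {category=garment, brand=Erix, stock=16}: stock = 16, qualifies → Match. {category=garment, brand=Belo, stock=11}: stock = 11, qualifies → Match.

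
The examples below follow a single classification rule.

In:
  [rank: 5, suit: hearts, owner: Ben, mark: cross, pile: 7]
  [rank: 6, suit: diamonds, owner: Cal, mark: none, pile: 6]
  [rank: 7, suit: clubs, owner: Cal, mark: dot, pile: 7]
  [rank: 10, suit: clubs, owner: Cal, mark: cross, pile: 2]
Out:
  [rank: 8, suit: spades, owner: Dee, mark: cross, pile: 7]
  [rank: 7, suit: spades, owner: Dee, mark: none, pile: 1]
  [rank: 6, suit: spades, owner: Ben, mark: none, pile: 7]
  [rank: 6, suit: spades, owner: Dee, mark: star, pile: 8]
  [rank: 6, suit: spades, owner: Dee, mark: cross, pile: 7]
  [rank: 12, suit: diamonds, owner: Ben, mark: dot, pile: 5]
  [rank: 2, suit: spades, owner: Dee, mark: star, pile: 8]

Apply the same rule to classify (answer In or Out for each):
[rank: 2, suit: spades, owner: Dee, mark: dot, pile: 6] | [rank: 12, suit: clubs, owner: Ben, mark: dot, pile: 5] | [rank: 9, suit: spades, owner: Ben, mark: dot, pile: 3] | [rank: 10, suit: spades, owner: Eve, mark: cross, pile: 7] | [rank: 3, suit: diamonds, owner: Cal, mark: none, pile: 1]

Out, Out, Out, Out, In

The pattern is that an item is 'In' exactly when: suit is hearts OR owner is Cal.
[rank: 2, suit: spades, owner: Dee, mark: dot, pile: 6]: suit is spades, owner is Dee, does not satisfy this → Out. [rank: 12, suit: clubs, owner: Ben, mark: dot, pile: 5]: suit is clubs, owner is Ben, does not satisfy this → Out. [rank: 9, suit: spades, owner: Ben, mark: dot, pile: 3]: suit is spades, owner is Ben, does not satisfy this → Out. [rank: 10, suit: spades, owner: Eve, mark: cross, pile: 7]: suit is spades, owner is Eve, does not satisfy this → Out. [rank: 3, suit: diamonds, owner: Cal, mark: none, pile: 1]: suit is diamonds, owner is Cal, has this property → In.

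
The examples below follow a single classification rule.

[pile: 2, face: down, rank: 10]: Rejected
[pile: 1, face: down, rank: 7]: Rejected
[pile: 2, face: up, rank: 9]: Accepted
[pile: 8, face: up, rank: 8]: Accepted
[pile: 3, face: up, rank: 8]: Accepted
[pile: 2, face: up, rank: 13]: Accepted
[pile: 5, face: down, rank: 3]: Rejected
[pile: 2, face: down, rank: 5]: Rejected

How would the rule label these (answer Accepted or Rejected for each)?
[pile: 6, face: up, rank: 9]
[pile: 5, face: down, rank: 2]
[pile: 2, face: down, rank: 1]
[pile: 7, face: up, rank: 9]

Looking at the examples, the only property every 'Accepted' case has and every 'Rejected' case lacks is: face is up.

Accepted, Rejected, Rejected, Accepted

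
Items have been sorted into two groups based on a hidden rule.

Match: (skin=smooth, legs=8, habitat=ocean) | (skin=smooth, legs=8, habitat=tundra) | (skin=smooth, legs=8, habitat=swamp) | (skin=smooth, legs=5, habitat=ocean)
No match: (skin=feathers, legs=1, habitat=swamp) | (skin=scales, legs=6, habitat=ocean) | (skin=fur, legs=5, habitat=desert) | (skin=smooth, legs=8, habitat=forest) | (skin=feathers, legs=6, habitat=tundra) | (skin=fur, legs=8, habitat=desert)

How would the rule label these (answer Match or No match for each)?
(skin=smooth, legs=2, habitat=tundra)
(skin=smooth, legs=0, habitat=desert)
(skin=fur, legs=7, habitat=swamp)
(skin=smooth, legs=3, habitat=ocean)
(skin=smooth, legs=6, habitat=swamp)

'Match' ⟺ habitat is not forest AND skin is smooth.
Match: (skin=smooth, legs=2, habitat=tundra), since habitat is tundra, skin is smooth.
Match: (skin=smooth, legs=0, habitat=desert), since habitat is desert, skin is smooth.
No match: (skin=fur, legs=7, habitat=swamp), since habitat is swamp, skin is fur.
Match: (skin=smooth, legs=3, habitat=ocean), since habitat is ocean, skin is smooth.
Match: (skin=smooth, legs=6, habitat=swamp), since habitat is swamp, skin is smooth.

Match, Match, No match, Match, Match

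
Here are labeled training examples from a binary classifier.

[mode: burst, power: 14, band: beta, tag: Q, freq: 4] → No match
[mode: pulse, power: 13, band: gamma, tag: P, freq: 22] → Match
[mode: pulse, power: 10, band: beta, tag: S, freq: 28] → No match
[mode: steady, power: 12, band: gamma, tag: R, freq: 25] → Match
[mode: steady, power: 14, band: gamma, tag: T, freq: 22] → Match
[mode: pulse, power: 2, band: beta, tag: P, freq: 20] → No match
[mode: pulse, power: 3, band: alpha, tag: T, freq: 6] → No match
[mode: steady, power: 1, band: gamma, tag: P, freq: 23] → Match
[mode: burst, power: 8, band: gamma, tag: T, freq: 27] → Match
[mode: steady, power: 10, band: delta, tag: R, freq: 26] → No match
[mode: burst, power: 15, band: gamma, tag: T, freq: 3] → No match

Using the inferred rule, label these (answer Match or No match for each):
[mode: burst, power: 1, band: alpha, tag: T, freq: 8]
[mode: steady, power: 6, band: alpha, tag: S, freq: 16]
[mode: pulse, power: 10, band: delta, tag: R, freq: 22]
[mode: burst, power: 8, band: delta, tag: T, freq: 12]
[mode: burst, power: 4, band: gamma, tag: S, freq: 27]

A rule that fits every label: band is gamma AND freq ≥ 4 — true of each 'Match' example, false of each 'No match' one.
[mode: burst, power: 1, band: alpha, tag: T, freq: 8]: band is alpha, freq = 8 — doesn't qualify, so No match.
[mode: steady, power: 6, band: alpha, tag: S, freq: 16]: band is alpha, freq = 16 — doesn't qualify, so No match.
[mode: pulse, power: 10, band: delta, tag: R, freq: 22]: band is delta, freq = 22 — doesn't qualify, so No match.
[mode: burst, power: 8, band: delta, tag: T, freq: 12]: band is delta, freq = 12 — doesn't qualify, so No match.
[mode: burst, power: 4, band: gamma, tag: S, freq: 27]: band is gamma, freq = 27 — matches, so Match.

No match, No match, No match, No match, Match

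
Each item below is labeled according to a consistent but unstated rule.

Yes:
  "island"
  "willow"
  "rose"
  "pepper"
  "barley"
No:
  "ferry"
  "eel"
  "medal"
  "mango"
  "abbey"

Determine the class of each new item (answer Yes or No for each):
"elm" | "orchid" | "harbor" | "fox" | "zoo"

No, Yes, Yes, No, No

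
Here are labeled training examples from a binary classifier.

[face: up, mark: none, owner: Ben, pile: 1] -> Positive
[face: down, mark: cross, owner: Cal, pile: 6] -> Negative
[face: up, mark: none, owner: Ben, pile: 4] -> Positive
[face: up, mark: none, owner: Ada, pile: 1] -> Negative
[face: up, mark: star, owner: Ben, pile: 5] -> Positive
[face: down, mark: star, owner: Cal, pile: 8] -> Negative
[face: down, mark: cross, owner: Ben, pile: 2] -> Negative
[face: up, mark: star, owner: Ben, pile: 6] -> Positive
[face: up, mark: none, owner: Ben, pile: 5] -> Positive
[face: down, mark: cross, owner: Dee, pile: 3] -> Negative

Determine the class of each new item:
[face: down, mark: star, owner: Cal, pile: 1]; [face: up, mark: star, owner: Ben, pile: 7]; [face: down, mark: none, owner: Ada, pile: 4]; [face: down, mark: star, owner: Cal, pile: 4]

Negative, Positive, Negative, Negative

The common property of the 'Positive' items is: face is up AND owner is Ben. No 'Negative' item has it.
[face: down, mark: star, owner: Cal, pile: 1] — face is down, owner is Cal, hence Negative. [face: up, mark: star, owner: Ben, pile: 7] — face is up, owner is Ben, hence Positive. [face: down, mark: none, owner: Ada, pile: 4] — face is down, owner is Ada, hence Negative. [face: down, mark: star, owner: Cal, pile: 4] — face is down, owner is Cal, hence Negative.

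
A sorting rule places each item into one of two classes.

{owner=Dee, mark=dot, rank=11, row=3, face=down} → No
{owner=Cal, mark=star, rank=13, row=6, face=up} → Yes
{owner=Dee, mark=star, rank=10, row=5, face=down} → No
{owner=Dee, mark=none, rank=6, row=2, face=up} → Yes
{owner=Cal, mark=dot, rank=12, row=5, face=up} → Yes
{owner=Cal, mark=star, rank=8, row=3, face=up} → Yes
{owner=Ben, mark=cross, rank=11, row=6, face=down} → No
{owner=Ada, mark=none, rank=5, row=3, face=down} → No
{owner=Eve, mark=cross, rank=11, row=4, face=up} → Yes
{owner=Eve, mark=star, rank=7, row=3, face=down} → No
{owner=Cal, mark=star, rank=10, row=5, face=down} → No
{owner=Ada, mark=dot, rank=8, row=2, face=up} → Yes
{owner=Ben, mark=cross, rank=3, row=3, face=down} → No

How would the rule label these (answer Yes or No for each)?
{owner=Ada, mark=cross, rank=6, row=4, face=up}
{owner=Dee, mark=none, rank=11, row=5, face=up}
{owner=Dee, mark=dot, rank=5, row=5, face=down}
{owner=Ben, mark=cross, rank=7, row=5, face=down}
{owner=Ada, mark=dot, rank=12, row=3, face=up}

Checking candidate rules against both groups, what survives is: face is up.

Yes, Yes, No, No, Yes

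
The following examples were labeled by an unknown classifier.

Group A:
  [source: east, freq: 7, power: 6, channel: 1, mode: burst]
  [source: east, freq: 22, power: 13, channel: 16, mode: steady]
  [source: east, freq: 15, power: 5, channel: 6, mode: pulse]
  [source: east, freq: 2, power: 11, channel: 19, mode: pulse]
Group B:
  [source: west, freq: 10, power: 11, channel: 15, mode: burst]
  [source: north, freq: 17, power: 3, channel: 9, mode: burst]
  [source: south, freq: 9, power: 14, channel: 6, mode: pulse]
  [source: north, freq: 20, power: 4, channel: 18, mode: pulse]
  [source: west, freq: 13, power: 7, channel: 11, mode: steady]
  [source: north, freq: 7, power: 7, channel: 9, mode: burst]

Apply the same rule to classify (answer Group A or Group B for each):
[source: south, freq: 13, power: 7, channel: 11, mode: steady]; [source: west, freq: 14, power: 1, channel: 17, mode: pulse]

Group B, Group B

One predicate separates the groups cleanly: source is east.
[source: south, freq: 13, power: 7, channel: 11, mode: steady] — source is south, hence Group B. [source: west, freq: 14, power: 1, channel: 17, mode: pulse] — source is west, hence Group B.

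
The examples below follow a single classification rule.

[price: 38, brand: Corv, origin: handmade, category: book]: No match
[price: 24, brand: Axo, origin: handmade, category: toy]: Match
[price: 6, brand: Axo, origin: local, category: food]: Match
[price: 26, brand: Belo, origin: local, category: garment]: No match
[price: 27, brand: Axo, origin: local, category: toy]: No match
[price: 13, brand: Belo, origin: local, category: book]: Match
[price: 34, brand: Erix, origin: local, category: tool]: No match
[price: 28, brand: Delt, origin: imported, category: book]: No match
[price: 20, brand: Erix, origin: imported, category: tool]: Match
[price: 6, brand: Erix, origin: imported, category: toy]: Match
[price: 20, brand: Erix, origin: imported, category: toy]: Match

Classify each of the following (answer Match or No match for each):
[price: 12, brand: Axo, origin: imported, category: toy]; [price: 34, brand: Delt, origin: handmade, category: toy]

The distinguishing property — price ≤ 24 — holds for all the 'Match' cases and none of the 'No match' cases.
[price: 12, brand: Axo, origin: imported, category: toy]: price = 12 — fits, so Match. [price: 34, brand: Delt, origin: handmade, category: toy]: price = 34 — lacks this property, so No match.

Match, No match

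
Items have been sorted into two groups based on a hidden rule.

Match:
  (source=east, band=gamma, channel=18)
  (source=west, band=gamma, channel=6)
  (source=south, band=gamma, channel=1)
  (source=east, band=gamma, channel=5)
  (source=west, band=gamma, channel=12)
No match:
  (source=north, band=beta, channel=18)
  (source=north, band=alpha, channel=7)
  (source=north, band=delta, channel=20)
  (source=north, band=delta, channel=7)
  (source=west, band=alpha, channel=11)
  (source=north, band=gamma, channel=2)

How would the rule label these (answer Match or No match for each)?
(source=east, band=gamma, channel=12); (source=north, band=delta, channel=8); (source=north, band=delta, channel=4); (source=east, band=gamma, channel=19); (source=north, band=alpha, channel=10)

The classifier is using: band is gamma AND channel ≠ 2.
(source=east, band=gamma, channel=12): band is gamma, channel = 12 — checks out, so Match. (source=north, band=delta, channel=8): band is delta, channel = 8 — doesn't match, so No match. (source=north, band=delta, channel=4): band is delta, channel = 4 — doesn't match, so No match. (source=east, band=gamma, channel=19): band is gamma, channel = 19 — checks out, so Match. (source=north, band=alpha, channel=10): band is alpha, channel = 10 — doesn't match, so No match.

Match, No match, No match, Match, No match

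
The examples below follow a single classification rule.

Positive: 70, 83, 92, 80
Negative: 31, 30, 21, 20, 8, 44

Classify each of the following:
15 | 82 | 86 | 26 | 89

Negative, Positive, Positive, Negative, Positive

One predicate separates the groups cleanly: at least 70.
15 → 15 < 70 → Negative. 82 → 82 ≥ 70 → Positive. 86 → 86 ≥ 70 → Positive. 26 → 26 < 70 → Negative. 89 → 89 ≥ 70 → Positive.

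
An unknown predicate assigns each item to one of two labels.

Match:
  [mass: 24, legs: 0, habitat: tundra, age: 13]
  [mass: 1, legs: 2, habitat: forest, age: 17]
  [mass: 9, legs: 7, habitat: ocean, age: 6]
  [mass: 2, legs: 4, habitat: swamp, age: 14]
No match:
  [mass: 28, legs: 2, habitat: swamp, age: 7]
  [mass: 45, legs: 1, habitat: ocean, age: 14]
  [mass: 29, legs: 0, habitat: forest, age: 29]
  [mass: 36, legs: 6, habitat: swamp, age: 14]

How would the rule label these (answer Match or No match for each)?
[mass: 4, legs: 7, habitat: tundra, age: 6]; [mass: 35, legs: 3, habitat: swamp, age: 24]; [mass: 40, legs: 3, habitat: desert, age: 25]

The pattern is that an item is 'Match' exactly when: mass ≤ 24.
[mass: 4, legs: 7, habitat: tundra, age: 6] → mass = 4 → Match. [mass: 35, legs: 3, habitat: swamp, age: 24] → mass = 35 → No match. [mass: 40, legs: 3, habitat: desert, age: 25] → mass = 40 → No match.

Match, No match, No match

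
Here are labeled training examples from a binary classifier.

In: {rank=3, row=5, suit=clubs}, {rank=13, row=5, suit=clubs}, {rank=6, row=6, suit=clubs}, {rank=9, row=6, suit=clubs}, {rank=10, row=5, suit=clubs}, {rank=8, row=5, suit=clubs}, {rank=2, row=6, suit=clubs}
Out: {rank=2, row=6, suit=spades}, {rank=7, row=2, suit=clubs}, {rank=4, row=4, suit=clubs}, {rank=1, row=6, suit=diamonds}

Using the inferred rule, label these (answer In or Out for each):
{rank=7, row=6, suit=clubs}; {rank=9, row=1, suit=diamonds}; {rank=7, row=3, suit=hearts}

All 'In' examples share one property — suit is clubs AND row ≥ 5 — and every 'Out' example lacks it.

In, Out, Out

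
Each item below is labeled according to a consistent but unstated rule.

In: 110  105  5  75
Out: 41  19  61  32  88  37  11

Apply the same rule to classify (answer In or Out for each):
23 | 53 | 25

Out, Out, In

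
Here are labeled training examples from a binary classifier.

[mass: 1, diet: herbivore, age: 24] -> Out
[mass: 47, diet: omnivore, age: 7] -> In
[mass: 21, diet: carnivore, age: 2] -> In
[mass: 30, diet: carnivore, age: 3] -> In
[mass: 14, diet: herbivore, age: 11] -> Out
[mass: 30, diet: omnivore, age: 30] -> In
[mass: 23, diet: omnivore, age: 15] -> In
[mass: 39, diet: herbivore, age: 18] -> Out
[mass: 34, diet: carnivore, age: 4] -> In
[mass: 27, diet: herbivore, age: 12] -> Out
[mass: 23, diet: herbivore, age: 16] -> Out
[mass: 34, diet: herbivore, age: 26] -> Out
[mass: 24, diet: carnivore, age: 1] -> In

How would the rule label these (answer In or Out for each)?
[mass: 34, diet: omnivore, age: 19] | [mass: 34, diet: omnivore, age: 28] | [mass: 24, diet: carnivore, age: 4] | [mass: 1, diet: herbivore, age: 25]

'In' ⟺ diet is not herbivore.
[mass: 34, diet: omnivore, age: 19]: diet is omnivore, fits → In.
[mass: 34, diet: omnivore, age: 28]: diet is omnivore, fits → In.
[mass: 24, diet: carnivore, age: 4]: diet is carnivore, fits → In.
[mass: 1, diet: herbivore, age: 25]: diet is herbivore, does not pass → Out.

In, In, In, Out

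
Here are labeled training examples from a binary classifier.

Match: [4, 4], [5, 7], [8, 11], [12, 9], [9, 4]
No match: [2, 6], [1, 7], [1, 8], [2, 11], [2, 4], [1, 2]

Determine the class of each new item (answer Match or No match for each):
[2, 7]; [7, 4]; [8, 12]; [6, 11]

Rule: first ≥ 4. This holds for each 'Match' example and fails for each 'No match' one.
[2, 7] → first 2 → No match. [7, 4] → first 7 → Match. [8, 12] → first 8 → Match. [6, 11] → first 6 → Match.

No match, Match, Match, Match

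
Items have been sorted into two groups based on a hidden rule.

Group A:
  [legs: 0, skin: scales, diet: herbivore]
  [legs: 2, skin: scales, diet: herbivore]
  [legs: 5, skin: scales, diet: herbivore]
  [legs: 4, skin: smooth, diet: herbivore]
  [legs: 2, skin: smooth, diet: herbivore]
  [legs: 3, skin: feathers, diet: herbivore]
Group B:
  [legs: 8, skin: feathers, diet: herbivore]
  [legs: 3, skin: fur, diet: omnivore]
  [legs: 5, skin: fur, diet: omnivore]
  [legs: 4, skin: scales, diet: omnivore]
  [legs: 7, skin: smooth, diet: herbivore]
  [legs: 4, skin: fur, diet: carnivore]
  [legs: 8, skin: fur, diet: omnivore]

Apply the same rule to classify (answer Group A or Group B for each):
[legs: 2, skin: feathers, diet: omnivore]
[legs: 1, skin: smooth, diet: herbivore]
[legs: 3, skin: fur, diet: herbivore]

Group B, Group A, Group A

The simplest hypothesis consistent with all the labels is: diet is herbivore AND legs ≤ 5.
Group B: [legs: 2, skin: feathers, diet: omnivore], since diet is omnivore, legs = 2. Group A: [legs: 1, skin: smooth, diet: herbivore], since diet is herbivore, legs = 1. Group A: [legs: 3, skin: fur, diet: herbivore], since diet is herbivore, legs = 3.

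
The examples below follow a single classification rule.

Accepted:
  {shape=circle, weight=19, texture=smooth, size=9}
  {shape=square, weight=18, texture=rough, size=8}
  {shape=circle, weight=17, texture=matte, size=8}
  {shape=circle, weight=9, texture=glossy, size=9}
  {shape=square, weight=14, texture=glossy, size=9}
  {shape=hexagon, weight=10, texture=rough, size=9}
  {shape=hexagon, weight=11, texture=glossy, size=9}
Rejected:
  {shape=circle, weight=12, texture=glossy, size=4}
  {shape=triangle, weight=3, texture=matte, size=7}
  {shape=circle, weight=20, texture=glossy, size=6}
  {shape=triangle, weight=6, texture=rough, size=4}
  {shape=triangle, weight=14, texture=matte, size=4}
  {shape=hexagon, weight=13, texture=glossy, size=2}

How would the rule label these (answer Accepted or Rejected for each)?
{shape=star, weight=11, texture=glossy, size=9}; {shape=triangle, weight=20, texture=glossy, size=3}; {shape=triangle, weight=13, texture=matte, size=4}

Accepted, Rejected, Rejected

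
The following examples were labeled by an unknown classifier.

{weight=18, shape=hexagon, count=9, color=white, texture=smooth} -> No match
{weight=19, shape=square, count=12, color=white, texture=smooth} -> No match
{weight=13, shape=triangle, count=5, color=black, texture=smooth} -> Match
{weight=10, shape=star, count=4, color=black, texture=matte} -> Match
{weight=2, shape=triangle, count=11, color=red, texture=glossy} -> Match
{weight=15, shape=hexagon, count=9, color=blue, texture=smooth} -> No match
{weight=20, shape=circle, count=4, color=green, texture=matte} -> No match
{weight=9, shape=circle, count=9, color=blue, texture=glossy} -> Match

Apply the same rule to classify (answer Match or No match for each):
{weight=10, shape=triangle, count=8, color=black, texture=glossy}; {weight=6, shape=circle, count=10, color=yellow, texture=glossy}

Match, Match

The distinguishing property — weight ≤ 13 — holds for all the 'Match' cases and none of the 'No match' cases.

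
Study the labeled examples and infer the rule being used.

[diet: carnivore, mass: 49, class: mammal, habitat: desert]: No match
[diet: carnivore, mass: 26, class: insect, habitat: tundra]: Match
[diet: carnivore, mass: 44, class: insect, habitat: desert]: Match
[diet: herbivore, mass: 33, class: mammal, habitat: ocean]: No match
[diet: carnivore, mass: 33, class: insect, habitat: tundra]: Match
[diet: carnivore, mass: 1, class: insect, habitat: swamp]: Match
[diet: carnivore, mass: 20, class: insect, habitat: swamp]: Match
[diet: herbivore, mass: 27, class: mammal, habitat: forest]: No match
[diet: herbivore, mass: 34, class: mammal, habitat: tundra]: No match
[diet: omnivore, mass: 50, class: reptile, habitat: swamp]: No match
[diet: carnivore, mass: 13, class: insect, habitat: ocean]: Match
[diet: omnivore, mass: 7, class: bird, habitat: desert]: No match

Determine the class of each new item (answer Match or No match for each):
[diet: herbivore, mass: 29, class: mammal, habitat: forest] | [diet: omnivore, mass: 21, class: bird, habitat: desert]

The distinguishing property — class is insect — holds for all the 'Match' cases and none of the 'No match' cases.
[diet: herbivore, mass: 29, class: mammal, habitat: forest] — class is mammal, hence No match. [diet: omnivore, mass: 21, class: bird, habitat: desert] — class is bird, hence No match.

No match, No match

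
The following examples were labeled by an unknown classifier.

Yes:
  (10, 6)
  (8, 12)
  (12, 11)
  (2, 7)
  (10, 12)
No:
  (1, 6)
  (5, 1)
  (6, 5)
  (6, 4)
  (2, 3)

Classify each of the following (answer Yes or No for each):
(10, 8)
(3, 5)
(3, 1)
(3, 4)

Yes, No, No, No

The distinguishing property — max ≥ 7 — holds for all the 'Yes' cases and none of the 'No' cases.
(10, 8): Yes (max 10). (3, 5): No (max 5). (3, 1): No (max 3). (3, 4): No (max 4).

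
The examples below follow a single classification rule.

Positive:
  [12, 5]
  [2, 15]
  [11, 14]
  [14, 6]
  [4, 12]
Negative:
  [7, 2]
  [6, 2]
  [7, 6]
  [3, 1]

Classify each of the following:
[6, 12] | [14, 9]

Positive, Positive

The simplest hypothesis consistent with all the labels is: sum ≥ 16.
[6, 12] → 6+12 = 18 → Positive. [14, 9] → 14+9 = 23 → Positive.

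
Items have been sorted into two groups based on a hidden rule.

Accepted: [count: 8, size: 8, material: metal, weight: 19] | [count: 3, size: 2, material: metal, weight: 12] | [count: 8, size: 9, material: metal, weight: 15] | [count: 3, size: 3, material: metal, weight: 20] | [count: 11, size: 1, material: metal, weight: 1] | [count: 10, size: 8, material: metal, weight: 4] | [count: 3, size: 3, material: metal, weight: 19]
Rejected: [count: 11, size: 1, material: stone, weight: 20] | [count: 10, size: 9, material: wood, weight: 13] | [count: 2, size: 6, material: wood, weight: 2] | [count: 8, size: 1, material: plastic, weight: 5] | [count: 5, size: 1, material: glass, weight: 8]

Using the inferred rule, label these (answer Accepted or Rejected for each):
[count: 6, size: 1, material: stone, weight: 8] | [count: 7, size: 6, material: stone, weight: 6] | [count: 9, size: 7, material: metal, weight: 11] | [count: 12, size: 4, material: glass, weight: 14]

Rejected, Rejected, Accepted, Rejected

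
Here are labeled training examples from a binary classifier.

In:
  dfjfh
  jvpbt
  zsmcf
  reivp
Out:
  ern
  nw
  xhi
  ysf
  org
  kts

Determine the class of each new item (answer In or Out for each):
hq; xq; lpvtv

The simplest hypothesis consistent with all the labels is: length 5.

Out, Out, In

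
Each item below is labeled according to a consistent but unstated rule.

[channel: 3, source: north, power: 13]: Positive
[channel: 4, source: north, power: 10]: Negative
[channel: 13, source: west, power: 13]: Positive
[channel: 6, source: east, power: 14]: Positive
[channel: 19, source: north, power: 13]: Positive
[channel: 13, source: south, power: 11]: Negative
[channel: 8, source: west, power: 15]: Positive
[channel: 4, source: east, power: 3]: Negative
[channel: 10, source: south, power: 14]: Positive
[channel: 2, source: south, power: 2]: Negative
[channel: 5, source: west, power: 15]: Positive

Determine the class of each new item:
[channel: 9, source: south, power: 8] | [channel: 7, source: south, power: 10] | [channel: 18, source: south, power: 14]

Every 'Positive' example satisfies: power ≥ 13. None of the 'Negative' examples do.
[channel: 9, source: south, power: 8] — power = 8, hence Negative. [channel: 7, source: south, power: 10] — power = 10, hence Negative. [channel: 18, source: south, power: 14] — power = 14, hence Positive.

Negative, Negative, Positive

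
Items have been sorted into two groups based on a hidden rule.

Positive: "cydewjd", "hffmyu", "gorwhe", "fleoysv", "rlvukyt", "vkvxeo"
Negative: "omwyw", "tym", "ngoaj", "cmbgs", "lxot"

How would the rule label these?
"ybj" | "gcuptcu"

Negative, Positive

All 'Positive' examples share one property — length ≥ 6 — and every 'Negative' example lacks it.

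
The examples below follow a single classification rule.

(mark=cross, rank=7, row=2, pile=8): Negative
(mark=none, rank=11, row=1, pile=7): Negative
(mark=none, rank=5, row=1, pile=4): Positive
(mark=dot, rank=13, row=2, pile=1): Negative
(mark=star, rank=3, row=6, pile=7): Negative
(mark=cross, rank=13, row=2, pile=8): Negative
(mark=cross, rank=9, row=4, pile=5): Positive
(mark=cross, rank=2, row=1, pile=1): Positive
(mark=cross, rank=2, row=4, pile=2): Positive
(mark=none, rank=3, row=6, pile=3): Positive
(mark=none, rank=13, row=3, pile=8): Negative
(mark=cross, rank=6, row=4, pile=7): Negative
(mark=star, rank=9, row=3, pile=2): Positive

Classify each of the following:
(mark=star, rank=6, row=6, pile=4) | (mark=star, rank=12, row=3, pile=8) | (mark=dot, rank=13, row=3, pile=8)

Positive, Negative, Negative

The rule appears to be: rank ≤ 9 AND pile ≤ 5.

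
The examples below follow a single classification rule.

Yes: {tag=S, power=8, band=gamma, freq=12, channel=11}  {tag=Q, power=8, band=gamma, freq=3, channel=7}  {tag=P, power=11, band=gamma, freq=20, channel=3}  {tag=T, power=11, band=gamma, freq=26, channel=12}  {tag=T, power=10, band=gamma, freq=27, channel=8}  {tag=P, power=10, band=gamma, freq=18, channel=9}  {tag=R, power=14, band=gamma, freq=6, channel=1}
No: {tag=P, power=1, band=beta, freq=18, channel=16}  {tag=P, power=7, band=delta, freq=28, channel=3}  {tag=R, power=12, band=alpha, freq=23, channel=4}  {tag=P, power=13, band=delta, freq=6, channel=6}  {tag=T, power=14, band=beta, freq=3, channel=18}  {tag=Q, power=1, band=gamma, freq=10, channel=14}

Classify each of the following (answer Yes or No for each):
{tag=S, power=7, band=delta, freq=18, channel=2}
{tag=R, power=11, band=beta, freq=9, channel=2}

The classifier is using: band is gamma AND power ≥ 7.
{tag=S, power=7, band=delta, freq=18, channel=2}: band is delta, power = 7, doesn't qualify → No. {tag=R, power=11, band=beta, freq=9, channel=2}: band is beta, power = 11, doesn't qualify → No.

No, No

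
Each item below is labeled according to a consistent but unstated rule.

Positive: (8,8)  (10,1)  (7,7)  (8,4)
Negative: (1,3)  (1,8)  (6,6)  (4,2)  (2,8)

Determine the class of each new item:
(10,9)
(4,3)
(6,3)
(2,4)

The classifier is using: first ≥ 7.

Positive, Negative, Negative, Negative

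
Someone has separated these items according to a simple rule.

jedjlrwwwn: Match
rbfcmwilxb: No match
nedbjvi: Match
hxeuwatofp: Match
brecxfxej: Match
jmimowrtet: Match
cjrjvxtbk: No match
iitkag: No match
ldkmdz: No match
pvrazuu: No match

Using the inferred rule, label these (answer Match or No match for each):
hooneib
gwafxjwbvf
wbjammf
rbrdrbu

Rule: contains 'e'. This holds for each 'Match' example and fails for each 'No match' one.

Match, No match, No match, No match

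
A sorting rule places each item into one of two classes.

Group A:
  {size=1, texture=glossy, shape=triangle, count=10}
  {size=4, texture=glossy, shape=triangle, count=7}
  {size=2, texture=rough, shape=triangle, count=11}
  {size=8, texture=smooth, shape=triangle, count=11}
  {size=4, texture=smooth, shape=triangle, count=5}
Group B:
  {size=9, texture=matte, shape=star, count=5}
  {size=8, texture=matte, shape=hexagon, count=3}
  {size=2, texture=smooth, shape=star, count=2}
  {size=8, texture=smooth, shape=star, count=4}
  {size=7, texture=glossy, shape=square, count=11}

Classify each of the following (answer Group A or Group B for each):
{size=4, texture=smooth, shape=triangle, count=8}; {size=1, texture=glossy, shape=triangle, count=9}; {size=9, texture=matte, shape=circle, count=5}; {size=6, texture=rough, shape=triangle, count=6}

'Group A' ⟺ shape is triangle.

Group A, Group A, Group B, Group A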